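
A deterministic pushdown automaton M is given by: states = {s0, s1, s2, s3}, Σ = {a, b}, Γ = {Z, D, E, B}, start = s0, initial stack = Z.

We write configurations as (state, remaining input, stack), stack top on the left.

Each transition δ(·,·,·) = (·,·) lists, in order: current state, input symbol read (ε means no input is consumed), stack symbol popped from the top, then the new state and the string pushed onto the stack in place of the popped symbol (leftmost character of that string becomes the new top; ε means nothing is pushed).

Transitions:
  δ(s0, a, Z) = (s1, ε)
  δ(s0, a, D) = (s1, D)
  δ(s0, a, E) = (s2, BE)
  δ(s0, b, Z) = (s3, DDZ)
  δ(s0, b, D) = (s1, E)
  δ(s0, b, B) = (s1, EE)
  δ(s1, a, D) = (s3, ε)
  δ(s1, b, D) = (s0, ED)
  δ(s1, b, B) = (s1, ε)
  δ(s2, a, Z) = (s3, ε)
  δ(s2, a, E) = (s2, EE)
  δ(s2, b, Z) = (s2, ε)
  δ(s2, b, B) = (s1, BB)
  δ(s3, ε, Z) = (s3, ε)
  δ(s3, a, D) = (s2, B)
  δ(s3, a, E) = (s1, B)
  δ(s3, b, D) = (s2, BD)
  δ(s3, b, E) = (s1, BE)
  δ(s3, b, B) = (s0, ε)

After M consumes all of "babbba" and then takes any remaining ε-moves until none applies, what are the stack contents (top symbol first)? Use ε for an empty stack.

ε

(s0, babbba, Z)
  read b, top Z: go to s3, push DDZ → (s3, abbba, DDZ)
  read a, top D: go to s2, push B → (s2, bbba, BDZ)
  read b, top B: go to s1, push BB → (s1, bba, BBDZ)
  read b, top B: go to s1, push ε → (s1, ba, BDZ)
  read b, top B: go to s1, push ε → (s1, a, DZ)
  read a, top D: go to s3, push ε → (s3, ε, Z)
  ε-move, top Z: go to s3, push ε → (s3, ε, ε)
All input consumed in state s3 with stack ε.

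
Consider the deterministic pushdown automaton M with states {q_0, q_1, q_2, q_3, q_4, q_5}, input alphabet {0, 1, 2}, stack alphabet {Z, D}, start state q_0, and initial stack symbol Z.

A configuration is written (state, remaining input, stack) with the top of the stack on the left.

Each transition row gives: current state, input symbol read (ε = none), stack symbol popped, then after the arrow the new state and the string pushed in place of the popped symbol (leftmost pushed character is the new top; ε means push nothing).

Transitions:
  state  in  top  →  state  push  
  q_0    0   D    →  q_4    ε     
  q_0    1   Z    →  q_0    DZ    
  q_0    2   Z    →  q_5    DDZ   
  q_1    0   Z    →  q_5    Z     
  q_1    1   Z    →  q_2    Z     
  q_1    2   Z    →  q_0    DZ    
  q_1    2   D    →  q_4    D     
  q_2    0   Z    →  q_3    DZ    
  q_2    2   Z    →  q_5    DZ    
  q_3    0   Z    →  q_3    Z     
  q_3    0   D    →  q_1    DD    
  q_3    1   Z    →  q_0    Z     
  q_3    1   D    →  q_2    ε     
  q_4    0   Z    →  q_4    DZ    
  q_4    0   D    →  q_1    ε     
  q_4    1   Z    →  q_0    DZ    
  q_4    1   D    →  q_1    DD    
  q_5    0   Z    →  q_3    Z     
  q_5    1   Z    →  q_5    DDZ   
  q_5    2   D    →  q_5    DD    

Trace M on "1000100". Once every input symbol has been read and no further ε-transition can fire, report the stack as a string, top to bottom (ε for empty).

(q_0, 1000100, Z)
  read 1, top Z: go to q_0, push DZ → (q_0, 000100, DZ)
  read 0, top D: go to q_4, push ε → (q_4, 00100, Z)
  read 0, top Z: go to q_4, push DZ → (q_4, 0100, DZ)
  read 0, top D: go to q_1, push ε → (q_1, 100, Z)
  read 1, top Z: go to q_2, push Z → (q_2, 00, Z)
  read 0, top Z: go to q_3, push DZ → (q_3, 0, DZ)
  read 0, top D: go to q_1, push DD → (q_1, ε, DDZ)
All input consumed in state q_1 with stack DDZ.

DDZ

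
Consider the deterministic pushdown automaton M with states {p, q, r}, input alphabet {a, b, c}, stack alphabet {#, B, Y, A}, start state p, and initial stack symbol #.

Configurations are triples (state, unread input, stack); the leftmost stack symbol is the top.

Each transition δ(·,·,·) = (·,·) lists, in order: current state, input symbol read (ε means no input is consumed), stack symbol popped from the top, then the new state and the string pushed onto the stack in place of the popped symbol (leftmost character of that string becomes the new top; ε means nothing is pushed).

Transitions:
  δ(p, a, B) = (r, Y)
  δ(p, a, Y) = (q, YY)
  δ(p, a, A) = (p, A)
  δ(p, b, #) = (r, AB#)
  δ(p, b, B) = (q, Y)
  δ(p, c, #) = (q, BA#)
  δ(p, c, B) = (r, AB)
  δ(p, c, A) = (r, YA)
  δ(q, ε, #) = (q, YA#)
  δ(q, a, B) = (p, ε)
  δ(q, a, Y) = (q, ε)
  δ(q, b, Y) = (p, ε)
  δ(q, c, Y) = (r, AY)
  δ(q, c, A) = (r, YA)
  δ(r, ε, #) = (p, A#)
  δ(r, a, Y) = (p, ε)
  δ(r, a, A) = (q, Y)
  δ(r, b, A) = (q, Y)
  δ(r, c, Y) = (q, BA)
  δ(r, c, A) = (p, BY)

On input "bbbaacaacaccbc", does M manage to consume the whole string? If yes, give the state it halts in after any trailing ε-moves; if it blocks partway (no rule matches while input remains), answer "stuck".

(p, bbbaacaacaccbc, #)
  read b, top #: go to r, push AB# → (r, bbaacaacaccbc, AB#)
  read b, top A: go to q, push Y → (q, baacaacaccbc, YB#)
  read b, top Y: go to p, push ε → (p, aacaacaccbc, B#)
  read a, top B: go to r, push Y → (r, acaacaccbc, Y#)
  read a, top Y: go to p, push ε → (p, caacaccbc, #)
  read c, top #: go to q, push BA# → (q, aacaccbc, BA#)
  read a, top B: go to p, push ε → (p, acaccbc, A#)
  read a, top A: go to p, push A → (p, caccbc, A#)
  read c, top A: go to r, push YA → (r, accbc, YA#)
  read a, top Y: go to p, push ε → (p, ccbc, A#)
  read c, top A: go to r, push YA → (r, cbc, YA#)
  read c, top Y: go to q, push BA → (q, bc, BAA#)
No transition for (q, b, top B); M blocks with input bc remaining.

stuck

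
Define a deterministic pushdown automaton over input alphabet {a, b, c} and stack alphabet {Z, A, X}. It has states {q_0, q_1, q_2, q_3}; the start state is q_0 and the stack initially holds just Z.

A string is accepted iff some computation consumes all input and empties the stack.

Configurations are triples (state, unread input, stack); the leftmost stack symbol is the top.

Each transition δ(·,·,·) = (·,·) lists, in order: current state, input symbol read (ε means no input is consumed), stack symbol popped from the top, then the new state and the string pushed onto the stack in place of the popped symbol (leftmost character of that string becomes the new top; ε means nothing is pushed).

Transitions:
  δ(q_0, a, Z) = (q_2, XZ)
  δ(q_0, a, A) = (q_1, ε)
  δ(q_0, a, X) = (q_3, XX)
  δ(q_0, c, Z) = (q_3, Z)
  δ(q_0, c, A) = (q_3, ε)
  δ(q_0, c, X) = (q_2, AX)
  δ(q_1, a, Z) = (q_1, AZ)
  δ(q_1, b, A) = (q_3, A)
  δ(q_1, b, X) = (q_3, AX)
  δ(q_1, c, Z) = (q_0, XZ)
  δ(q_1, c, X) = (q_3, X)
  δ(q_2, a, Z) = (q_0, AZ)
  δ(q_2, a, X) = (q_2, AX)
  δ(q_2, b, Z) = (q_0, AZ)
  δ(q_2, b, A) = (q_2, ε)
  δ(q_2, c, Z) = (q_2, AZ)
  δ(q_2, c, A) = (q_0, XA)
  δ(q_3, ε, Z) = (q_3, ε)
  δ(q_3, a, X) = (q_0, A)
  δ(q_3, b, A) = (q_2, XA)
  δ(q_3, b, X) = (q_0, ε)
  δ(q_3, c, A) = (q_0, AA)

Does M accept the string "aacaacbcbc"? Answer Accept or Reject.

(q_0, aacaacbcbc, Z)
  read a, top Z: go to q_2, push XZ → (q_2, acaacbcbc, XZ)
  read a, top X: go to q_2, push AX → (q_2, caacbcbc, AXZ)
  read c, top A: go to q_0, push XA → (q_0, aacbcbc, XAXZ)
  read a, top X: go to q_3, push XX → (q_3, acbcbc, XXAXZ)
  read a, top X: go to q_0, push A → (q_0, cbcbc, AXAXZ)
  read c, top A: go to q_3, push ε → (q_3, bcbc, XAXZ)
  read b, top X: go to q_0, push ε → (q_0, cbc, AXZ)
  read c, top A: go to q_3, push ε → (q_3, bc, XZ)
  read b, top X: go to q_0, push ε → (q_0, c, Z)
  read c, top Z: go to q_3, push Z → (q_3, ε, Z)
  ε-move, top Z: go to q_3, push ε → (q_3, ε, ε)
All input consumed and the stack is empty.

Accept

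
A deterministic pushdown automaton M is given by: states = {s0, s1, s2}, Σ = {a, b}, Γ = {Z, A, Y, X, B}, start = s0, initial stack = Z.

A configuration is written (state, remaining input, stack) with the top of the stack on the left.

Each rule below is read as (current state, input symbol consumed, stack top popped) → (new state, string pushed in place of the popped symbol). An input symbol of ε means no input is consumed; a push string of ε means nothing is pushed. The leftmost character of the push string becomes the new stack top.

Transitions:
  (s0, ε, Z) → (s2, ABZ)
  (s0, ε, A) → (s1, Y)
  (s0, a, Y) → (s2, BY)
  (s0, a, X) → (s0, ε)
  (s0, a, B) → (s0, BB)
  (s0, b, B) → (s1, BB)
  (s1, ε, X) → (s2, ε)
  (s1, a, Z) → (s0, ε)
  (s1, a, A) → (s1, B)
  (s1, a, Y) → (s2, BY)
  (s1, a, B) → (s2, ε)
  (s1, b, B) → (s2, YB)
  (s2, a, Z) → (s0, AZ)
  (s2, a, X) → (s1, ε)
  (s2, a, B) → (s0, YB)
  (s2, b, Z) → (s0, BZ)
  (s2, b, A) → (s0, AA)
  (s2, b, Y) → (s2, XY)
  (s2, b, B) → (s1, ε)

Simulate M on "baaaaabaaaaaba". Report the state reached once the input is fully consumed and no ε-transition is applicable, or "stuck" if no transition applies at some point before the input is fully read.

(s0, baaaaabaaaaaba, Z)
  ε-move, top Z: go to s2, push ABZ → (s2, baaaaabaaaaaba, ABZ)
  read b, top A: go to s0, push AA → (s0, aaaaabaaaaaba, AABZ)
  ε-move, top A: go to s1, push Y → (s1, aaaaabaaaaaba, YABZ)
  read a, top Y: go to s2, push BY → (s2, aaaabaaaaaba, BYABZ)
  read a, top B: go to s0, push YB → (s0, aaabaaaaaba, YBYABZ)
  read a, top Y: go to s2, push BY → (s2, aabaaaaaba, BYBYABZ)
  read a, top B: go to s0, push YB → (s0, abaaaaaba, YBYBYABZ)
  read a, top Y: go to s2, push BY → (s2, baaaaaba, BYBYBYABZ)
  read b, top B: go to s1, push ε → (s1, aaaaaba, YBYBYABZ)
  read a, top Y: go to s2, push BY → (s2, aaaaba, BYBYBYABZ)
  read a, top B: go to s0, push YB → (s0, aaaba, YBYBYBYABZ)
  read a, top Y: go to s2, push BY → (s2, aaba, BYBYBYBYABZ)
  read a, top B: go to s0, push YB → (s0, aba, YBYBYBYBYABZ)
  read a, top Y: go to s2, push BY → (s2, ba, BYBYBYBYBYABZ)
  read b, top B: go to s1, push ε → (s1, a, YBYBYBYBYABZ)
  read a, top Y: go to s2, push BY → (s2, ε, BYBYBYBYBYABZ)
All input consumed; M is in state s2.

s2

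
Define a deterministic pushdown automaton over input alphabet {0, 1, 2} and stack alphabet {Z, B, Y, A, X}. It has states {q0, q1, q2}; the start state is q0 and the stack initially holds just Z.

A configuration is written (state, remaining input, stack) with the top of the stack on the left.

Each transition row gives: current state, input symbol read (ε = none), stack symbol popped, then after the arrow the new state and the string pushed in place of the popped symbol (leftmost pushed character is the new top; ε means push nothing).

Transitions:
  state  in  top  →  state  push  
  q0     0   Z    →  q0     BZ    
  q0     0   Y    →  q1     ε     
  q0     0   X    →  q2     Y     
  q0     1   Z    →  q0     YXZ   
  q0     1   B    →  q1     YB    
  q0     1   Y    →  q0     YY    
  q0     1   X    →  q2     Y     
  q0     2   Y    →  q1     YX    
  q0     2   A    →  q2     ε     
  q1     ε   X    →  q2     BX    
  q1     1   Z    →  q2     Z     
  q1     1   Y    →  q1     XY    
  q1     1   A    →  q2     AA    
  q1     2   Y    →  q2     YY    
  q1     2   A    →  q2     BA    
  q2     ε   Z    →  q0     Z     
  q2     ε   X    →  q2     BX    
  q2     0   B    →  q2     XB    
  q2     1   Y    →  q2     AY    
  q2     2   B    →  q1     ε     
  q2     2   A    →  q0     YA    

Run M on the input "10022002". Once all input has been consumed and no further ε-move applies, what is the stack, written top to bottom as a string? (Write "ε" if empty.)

BXBXBXBXZ

(q0, 10022002, Z)
  read 1, top Z: go to q0, push YXZ → (q0, 0022002, YXZ)
  read 0, top Y: go to q1, push ε → (q1, 022002, XZ)
  ε-move, top X: go to q2, push BX → (q2, 022002, BXZ)
  read 0, top B: go to q2, push XB → (q2, 22002, XBXZ)
  ε-move, top X: go to q2, push BX → (q2, 22002, BXBXZ)
  read 2, top B: go to q1, push ε → (q1, 2002, XBXZ)
  ε-move, top X: go to q2, push BX → (q2, 2002, BXBXZ)
  read 2, top B: go to q1, push ε → (q1, 002, XBXZ)
  ε-move, top X: go to q2, push BX → (q2, 002, BXBXZ)
  read 0, top B: go to q2, push XB → (q2, 02, XBXBXZ)
  ε-move, top X: go to q2, push BX → (q2, 02, BXBXBXZ)
  read 0, top B: go to q2, push XB → (q2, 2, XBXBXBXZ)
  ε-move, top X: go to q2, push BX → (q2, 2, BXBXBXBXZ)
  read 2, top B: go to q1, push ε → (q1, ε, XBXBXBXZ)
  ε-move, top X: go to q2, push BX → (q2, ε, BXBXBXBXZ)
All input consumed in state q2 with stack BXBXBXBXZ.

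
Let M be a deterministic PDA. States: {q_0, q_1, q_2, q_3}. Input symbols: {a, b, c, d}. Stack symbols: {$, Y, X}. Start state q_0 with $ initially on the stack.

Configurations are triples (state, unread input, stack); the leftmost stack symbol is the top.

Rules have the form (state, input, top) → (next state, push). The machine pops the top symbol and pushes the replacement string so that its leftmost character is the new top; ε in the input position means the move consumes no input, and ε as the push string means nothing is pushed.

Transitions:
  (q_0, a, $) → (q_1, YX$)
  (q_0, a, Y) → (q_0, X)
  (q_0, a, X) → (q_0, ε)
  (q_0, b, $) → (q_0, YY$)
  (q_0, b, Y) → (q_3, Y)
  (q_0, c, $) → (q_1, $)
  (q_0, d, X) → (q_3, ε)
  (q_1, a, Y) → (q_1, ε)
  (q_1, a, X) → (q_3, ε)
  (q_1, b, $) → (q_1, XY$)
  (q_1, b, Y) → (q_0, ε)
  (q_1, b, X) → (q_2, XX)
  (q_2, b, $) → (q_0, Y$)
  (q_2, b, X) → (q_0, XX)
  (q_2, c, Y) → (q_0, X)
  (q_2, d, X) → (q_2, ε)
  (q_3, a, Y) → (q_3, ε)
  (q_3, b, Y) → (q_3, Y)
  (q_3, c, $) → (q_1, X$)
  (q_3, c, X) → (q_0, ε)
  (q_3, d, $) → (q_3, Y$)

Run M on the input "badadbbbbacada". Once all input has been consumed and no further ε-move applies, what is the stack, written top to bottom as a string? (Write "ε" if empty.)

(q_0, badadbbbbacada, $)
  read b, top $: go to q_0, push YY$ → (q_0, adadbbbbacada, YY$)
  read a, top Y: go to q_0, push X → (q_0, dadbbbbacada, XY$)
  read d, top X: go to q_3, push ε → (q_3, adbbbbacada, Y$)
  read a, top Y: go to q_3, push ε → (q_3, dbbbbacada, $)
  read d, top $: go to q_3, push Y$ → (q_3, bbbbacada, Y$)
  read b, top Y: go to q_3, push Y → (q_3, bbbacada, Y$)
  read b, top Y: go to q_3, push Y → (q_3, bbacada, Y$)
  read b, top Y: go to q_3, push Y → (q_3, bacada, Y$)
  read b, top Y: go to q_3, push Y → (q_3, acada, Y$)
  read a, top Y: go to q_3, push ε → (q_3, cada, $)
  read c, top $: go to q_1, push X$ → (q_1, ada, X$)
  read a, top X: go to q_3, push ε → (q_3, da, $)
  read d, top $: go to q_3, push Y$ → (q_3, a, Y$)
  read a, top Y: go to q_3, push ε → (q_3, ε, $)
All input consumed in state q_3 with stack $.

$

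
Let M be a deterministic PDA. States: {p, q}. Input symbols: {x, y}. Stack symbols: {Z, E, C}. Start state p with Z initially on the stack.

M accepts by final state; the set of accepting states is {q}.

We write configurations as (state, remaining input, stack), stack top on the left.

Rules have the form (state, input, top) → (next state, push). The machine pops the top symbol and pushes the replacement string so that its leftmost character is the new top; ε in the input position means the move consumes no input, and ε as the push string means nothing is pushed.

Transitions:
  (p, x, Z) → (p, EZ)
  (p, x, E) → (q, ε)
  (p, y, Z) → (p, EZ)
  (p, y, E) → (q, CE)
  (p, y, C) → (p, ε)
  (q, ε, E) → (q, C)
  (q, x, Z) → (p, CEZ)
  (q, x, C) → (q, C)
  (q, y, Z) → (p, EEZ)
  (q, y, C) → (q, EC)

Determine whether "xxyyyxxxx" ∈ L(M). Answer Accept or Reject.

Accept

(p, xxyyyxxxx, Z)
  read x, top Z: go to p, push EZ → (p, xyyyxxxx, EZ)
  read x, top E: go to q, push ε → (q, yyyxxxx, Z)
  read y, top Z: go to p, push EEZ → (p, yyxxxx, EEZ)
  read y, top E: go to q, push CE → (q, yxxxx, CEEZ)
  read y, top C: go to q, push EC → (q, xxxx, ECEEZ)
  ε-move, top E: go to q, push C → (q, xxxx, CCEEZ)
  read x, top C: go to q, push C → (q, xxx, CCEEZ)
  read x, top C: go to q, push C → (q, xx, CCEEZ)
  read x, top C: go to q, push C → (q, x, CCEEZ)
  read x, top C: go to q, push C → (q, ε, CCEEZ)
All input consumed; state q ∈ F.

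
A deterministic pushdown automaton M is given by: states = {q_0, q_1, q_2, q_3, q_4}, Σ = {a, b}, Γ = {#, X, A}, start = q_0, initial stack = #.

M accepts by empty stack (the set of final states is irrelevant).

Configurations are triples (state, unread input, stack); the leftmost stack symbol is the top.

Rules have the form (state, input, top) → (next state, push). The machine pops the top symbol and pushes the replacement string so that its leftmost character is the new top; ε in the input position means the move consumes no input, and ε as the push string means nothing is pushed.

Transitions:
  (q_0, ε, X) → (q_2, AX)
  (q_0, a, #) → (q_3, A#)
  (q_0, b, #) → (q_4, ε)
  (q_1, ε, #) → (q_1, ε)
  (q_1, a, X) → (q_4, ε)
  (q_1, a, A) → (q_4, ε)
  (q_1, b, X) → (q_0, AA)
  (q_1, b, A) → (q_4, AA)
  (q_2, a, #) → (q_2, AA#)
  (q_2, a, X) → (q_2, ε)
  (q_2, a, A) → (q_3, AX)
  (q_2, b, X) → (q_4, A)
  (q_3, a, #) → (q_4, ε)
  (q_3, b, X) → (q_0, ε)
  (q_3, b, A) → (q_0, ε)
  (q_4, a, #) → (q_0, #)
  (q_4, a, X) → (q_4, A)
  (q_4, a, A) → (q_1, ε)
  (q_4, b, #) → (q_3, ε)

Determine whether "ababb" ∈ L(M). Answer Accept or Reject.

(q_0, ababb, #)
  read a, top #: go to q_3, push A# → (q_3, babb, A#)
  read b, top A: go to q_0, push ε → (q_0, abb, #)
  read a, top #: go to q_3, push A# → (q_3, bb, A#)
  read b, top A: go to q_0, push ε → (q_0, b, #)
  read b, top #: go to q_4, push ε → (q_4, ε, ε)
All input consumed and the stack is empty.

Accept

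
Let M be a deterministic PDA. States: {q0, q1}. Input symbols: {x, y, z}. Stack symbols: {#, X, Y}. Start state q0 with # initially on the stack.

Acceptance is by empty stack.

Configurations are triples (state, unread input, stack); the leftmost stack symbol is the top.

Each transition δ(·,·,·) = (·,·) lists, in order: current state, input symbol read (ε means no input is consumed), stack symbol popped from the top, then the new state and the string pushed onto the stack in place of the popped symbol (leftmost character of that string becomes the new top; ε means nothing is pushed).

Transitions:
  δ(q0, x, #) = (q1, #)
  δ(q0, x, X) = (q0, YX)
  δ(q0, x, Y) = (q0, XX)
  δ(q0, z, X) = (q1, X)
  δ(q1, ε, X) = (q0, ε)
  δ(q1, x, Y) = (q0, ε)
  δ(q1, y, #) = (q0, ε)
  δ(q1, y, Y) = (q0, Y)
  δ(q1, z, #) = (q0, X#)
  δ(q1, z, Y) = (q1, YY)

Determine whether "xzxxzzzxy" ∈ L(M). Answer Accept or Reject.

Accept

(q0, xzxxzzzxy, #)
  read x, top #: go to q1, push # → (q1, zxxzzzxy, #)
  read z, top #: go to q0, push X# → (q0, xxzzzxy, X#)
  read x, top X: go to q0, push YX → (q0, xzzzxy, YX#)
  read x, top Y: go to q0, push XX → (q0, zzzxy, XXX#)
  read z, top X: go to q1, push X → (q1, zzxy, XXX#)
  ε-move, top X: go to q0, push ε → (q0, zzxy, XX#)
  read z, top X: go to q1, push X → (q1, zxy, XX#)
  ε-move, top X: go to q0, push ε → (q0, zxy, X#)
  read z, top X: go to q1, push X → (q1, xy, X#)
  ε-move, top X: go to q0, push ε → (q0, xy, #)
  read x, top #: go to q1, push # → (q1, y, #)
  read y, top #: go to q0, push ε → (q0, ε, ε)
All input consumed and the stack is empty.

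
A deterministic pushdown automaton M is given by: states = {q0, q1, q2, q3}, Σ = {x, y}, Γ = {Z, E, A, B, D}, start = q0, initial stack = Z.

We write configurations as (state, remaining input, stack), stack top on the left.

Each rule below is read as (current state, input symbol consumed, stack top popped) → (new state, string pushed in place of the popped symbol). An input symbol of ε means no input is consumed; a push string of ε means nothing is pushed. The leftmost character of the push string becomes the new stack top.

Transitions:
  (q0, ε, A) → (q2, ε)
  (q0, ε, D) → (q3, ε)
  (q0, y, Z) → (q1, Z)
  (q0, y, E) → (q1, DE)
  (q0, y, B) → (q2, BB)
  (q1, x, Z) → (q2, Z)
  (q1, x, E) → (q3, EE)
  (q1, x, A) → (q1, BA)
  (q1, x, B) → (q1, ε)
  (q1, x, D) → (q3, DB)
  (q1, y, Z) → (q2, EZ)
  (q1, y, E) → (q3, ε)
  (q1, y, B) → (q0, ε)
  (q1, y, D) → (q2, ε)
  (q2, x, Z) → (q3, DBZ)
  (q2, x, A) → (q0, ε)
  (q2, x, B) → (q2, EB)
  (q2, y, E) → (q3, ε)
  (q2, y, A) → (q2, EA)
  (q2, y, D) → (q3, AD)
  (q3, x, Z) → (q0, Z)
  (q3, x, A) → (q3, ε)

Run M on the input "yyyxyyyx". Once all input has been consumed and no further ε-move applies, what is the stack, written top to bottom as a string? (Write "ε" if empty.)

Z

(q0, yyyxyyyx, Z)
  read y, top Z: go to q1, push Z → (q1, yyxyyyx, Z)
  read y, top Z: go to q2, push EZ → (q2, yxyyyx, EZ)
  read y, top E: go to q3, push ε → (q3, xyyyx, Z)
  read x, top Z: go to q0, push Z → (q0, yyyx, Z)
  read y, top Z: go to q1, push Z → (q1, yyx, Z)
  read y, top Z: go to q2, push EZ → (q2, yx, EZ)
  read y, top E: go to q3, push ε → (q3, x, Z)
  read x, top Z: go to q0, push Z → (q0, ε, Z)
All input consumed in state q0 with stack Z.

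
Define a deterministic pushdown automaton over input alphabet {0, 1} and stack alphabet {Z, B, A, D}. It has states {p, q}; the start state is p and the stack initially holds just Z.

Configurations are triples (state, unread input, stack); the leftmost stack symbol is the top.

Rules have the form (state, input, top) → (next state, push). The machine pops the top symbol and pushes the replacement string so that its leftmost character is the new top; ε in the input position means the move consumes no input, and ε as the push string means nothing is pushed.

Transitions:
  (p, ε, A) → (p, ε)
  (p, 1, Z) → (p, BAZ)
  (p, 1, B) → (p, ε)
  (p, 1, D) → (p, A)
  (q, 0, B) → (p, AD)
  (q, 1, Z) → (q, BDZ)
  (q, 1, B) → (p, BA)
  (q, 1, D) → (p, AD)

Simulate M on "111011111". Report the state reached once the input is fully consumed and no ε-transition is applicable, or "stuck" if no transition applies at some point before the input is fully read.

stuck

(p, 111011111, Z)
  read 1, top Z: go to p, push BAZ → (p, 11011111, BAZ)
  read 1, top B: go to p, push ε → (p, 1011111, AZ)
  ε-move, top A: go to p, push ε → (p, 1011111, Z)
  read 1, top Z: go to p, push BAZ → (p, 011111, BAZ)
No transition for (p, 0, top B); M blocks with input 011111 remaining.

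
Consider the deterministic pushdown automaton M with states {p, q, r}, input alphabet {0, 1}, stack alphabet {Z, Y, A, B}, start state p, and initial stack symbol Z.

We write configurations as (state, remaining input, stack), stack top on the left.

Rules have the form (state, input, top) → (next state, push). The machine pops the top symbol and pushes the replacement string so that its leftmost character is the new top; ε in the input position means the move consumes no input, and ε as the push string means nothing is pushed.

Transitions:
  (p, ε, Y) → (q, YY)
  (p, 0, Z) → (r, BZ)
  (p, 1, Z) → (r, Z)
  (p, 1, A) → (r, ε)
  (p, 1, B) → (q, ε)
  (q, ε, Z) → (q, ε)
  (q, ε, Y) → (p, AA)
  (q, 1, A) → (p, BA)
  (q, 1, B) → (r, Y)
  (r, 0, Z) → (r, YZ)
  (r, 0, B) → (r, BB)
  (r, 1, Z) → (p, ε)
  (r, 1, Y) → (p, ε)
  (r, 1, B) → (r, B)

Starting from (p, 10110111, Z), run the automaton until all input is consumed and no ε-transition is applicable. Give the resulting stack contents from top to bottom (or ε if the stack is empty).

ε

(p, 10110111, Z)
  read 1, top Z: go to r, push Z → (r, 0110111, Z)
  read 0, top Z: go to r, push YZ → (r, 110111, YZ)
  read 1, top Y: go to p, push ε → (p, 10111, Z)
  read 1, top Z: go to r, push Z → (r, 0111, Z)
  read 0, top Z: go to r, push YZ → (r, 111, YZ)
  read 1, top Y: go to p, push ε → (p, 11, Z)
  read 1, top Z: go to r, push Z → (r, 1, Z)
  read 1, top Z: go to p, push ε → (p, ε, ε)
All input consumed in state p with stack ε.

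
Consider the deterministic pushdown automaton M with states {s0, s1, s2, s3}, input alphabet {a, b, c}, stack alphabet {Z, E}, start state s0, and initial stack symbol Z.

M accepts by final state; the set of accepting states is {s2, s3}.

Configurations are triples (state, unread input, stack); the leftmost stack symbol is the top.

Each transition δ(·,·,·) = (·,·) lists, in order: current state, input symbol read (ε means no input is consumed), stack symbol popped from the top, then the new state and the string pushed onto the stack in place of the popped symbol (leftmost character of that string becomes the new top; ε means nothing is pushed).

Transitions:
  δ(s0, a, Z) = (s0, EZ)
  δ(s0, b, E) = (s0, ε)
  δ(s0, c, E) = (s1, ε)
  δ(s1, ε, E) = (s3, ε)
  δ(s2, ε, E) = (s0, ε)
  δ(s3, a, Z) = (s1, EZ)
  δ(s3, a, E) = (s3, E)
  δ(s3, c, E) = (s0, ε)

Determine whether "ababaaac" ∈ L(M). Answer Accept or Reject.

Reject

(s0, ababaaac, Z)
  read a, top Z: go to s0, push EZ → (s0, babaaac, EZ)
  read b, top E: go to s0, push ε → (s0, abaaac, Z)
  read a, top Z: go to s0, push EZ → (s0, baaac, EZ)
  read b, top E: go to s0, push ε → (s0, aaac, Z)
  read a, top Z: go to s0, push EZ → (s0, aac, EZ)
No transition applies at (s0, aac, EZ); input not fully consumed.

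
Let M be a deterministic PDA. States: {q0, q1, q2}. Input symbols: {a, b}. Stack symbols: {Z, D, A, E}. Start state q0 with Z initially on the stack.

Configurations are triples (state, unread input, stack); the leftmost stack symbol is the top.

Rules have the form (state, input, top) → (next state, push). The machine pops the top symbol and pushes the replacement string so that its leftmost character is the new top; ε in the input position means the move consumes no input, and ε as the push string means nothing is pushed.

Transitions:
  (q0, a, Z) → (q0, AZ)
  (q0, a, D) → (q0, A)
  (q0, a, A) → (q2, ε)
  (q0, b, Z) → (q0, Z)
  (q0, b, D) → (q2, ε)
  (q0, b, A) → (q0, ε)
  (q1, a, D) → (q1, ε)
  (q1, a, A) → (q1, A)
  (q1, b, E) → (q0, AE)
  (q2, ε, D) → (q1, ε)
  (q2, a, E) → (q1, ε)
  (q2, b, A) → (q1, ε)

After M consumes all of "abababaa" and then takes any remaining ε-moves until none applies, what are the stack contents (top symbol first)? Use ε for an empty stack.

(q0, abababaa, Z)
  read a, top Z: go to q0, push AZ → (q0, bababaa, AZ)
  read b, top A: go to q0, push ε → (q0, ababaa, Z)
  read a, top Z: go to q0, push AZ → (q0, babaa, AZ)
  read b, top A: go to q0, push ε → (q0, abaa, Z)
  read a, top Z: go to q0, push AZ → (q0, baa, AZ)
  read b, top A: go to q0, push ε → (q0, aa, Z)
  read a, top Z: go to q0, push AZ → (q0, a, AZ)
  read a, top A: go to q2, push ε → (q2, ε, Z)
All input consumed in state q2 with stack Z.

Z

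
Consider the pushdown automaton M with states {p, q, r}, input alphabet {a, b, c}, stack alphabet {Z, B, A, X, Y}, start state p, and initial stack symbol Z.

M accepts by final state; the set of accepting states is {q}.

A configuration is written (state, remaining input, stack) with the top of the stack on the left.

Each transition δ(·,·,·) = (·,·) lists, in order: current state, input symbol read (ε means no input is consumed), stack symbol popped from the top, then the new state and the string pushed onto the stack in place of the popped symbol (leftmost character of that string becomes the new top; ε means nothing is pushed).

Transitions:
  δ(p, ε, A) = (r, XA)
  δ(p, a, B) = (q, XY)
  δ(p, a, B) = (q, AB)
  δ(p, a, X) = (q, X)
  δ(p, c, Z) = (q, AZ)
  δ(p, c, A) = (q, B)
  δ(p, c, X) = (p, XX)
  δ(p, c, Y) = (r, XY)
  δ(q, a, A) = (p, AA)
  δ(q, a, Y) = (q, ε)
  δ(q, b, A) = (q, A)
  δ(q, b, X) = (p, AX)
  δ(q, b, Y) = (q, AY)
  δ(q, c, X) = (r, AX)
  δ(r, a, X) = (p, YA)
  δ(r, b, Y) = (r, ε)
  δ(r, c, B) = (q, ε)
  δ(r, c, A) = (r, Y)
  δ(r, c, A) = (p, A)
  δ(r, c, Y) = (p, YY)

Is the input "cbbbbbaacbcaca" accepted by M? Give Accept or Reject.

No computation consumes all input and reaches a final state.

Reject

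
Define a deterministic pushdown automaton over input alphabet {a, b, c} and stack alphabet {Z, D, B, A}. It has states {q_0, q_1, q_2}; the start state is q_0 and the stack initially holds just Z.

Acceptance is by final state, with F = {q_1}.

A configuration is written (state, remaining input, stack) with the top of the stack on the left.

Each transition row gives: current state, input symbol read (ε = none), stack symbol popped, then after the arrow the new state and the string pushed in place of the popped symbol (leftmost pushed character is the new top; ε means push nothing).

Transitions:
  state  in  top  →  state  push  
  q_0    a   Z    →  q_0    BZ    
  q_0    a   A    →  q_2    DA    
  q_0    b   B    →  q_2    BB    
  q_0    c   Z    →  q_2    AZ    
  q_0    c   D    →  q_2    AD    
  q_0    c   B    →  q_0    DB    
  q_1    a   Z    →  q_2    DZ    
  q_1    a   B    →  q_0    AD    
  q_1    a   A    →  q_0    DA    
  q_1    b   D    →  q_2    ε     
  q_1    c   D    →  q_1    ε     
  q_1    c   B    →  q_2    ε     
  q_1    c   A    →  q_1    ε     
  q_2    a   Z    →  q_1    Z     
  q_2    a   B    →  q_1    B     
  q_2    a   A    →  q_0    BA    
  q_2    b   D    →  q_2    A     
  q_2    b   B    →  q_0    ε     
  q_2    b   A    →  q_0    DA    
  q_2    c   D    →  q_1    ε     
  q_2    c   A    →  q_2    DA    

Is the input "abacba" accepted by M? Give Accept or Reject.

Reject

(q_0, abacba, Z)
  read a, top Z: go to q_0, push BZ → (q_0, bacba, BZ)
  read b, top B: go to q_2, push BB → (q_2, acba, BBZ)
  read a, top B: go to q_1, push B → (q_1, cba, BBZ)
  read c, top B: go to q_2, push ε → (q_2, ba, BZ)
  read b, top B: go to q_0, push ε → (q_0, a, Z)
  read a, top Z: go to q_0, push BZ → (q_0, ε, BZ)
All input consumed; state q_0 ∉ F and no further ε-move applies.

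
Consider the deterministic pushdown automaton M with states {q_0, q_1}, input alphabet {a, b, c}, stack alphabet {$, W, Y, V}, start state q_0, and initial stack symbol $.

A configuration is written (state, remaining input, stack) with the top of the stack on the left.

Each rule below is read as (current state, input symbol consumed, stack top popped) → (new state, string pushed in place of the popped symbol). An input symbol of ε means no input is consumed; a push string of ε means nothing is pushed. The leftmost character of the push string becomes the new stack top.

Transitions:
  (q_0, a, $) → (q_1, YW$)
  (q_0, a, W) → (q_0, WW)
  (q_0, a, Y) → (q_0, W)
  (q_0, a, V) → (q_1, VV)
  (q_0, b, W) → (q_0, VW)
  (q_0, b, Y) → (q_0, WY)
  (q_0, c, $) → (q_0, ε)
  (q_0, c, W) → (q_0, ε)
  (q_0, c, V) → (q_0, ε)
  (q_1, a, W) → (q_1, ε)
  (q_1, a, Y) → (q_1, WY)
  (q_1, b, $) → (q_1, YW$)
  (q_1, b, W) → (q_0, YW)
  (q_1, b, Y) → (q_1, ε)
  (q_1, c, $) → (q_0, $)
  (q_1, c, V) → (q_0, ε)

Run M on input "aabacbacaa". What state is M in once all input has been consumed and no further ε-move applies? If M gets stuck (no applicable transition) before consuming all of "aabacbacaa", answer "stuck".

(q_0, aabacbacaa, $) ⊢ (q_1, abacbacaa, YW$) ⊢ (q_1, bacbacaa, WYW$) ⊢ (q_0, acbacaa, YWYW$) ⊢ (q_0, cbacaa, WWYW$) ⊢ (q_0, bacaa, WYW$) ⊢ (q_0, acaa, VWYW$) ⊢ (q_1, caa, VVWYW$) ⊢ (q_0, aa, VWYW$) ⊢ (q_1, a, VVWYW$)
No transition for (q_1, a, top V); M blocks with input a remaining.

stuck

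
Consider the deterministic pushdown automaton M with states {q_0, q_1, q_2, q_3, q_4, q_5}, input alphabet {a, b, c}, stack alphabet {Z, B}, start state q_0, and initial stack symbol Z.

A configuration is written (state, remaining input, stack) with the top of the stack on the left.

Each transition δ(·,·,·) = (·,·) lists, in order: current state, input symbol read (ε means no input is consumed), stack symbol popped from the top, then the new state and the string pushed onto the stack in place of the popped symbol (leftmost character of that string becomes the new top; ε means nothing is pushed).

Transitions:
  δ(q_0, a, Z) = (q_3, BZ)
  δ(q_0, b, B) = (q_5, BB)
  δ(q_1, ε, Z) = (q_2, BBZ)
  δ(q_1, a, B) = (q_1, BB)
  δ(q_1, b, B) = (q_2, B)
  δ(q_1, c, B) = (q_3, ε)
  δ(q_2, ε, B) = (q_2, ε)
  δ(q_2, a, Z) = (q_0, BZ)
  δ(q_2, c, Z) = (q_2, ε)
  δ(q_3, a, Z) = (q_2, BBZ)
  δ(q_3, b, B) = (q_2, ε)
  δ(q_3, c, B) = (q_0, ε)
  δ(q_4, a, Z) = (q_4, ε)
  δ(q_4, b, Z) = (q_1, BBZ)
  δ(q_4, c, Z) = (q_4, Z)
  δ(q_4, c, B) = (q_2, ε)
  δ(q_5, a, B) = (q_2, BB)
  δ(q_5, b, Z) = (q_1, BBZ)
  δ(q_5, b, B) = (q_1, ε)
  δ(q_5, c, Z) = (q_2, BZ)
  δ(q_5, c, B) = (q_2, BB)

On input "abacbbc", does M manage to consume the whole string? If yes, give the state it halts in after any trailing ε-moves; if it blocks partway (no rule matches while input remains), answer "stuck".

stuck

(q_0, abacbbc, Z)
  read a, top Z: go to q_3, push BZ → (q_3, bacbbc, BZ)
  read b, top B: go to q_2, push ε → (q_2, acbbc, Z)
  read a, top Z: go to q_0, push BZ → (q_0, cbbc, BZ)
No transition for (q_0, c, top B); M blocks with input cbbc remaining.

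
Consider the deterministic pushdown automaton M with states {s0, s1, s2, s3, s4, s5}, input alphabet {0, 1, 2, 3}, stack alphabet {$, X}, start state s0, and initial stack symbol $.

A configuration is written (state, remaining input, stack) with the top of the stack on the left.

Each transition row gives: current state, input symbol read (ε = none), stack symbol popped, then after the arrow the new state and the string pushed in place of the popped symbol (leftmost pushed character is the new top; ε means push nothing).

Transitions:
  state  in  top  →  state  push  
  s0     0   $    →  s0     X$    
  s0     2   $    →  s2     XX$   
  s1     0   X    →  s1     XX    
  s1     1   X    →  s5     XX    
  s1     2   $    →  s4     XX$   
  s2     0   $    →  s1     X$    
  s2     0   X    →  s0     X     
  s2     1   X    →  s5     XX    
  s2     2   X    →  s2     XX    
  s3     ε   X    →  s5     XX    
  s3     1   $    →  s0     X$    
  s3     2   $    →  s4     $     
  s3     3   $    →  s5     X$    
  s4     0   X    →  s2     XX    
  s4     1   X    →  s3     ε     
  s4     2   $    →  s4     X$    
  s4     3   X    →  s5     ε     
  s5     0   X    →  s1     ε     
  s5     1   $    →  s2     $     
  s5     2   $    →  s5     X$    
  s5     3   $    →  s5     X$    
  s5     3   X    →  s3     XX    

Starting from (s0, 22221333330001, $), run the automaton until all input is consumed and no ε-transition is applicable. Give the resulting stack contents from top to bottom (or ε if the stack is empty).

(s0, 22221333330001, $)
  read 2, top $: go to s2, push XX$ → (s2, 2221333330001, XX$)
  read 2, top X: go to s2, push XX → (s2, 221333330001, XXX$)
  read 2, top X: go to s2, push XX → (s2, 21333330001, XXXX$)
  read 2, top X: go to s2, push XX → (s2, 1333330001, XXXXX$)
  read 1, top X: go to s5, push XX → (s5, 333330001, XXXXXX$)
  read 3, top X: go to s3, push XX → (s3, 33330001, XXXXXXX$)
  ε-move, top X: go to s5, push XX → (s5, 33330001, XXXXXXXX$)
  read 3, top X: go to s3, push XX → (s3, 3330001, XXXXXXXXX$)
  ε-move, top X: go to s5, push XX → (s5, 3330001, XXXXXXXXXX$)
  read 3, top X: go to s3, push XX → (s3, 330001, XXXXXXXXXXX$)
  ε-move, top X: go to s5, push XX → (s5, 330001, XXXXXXXXXXXX$)
  read 3, top X: go to s3, push XX → (s3, 30001, XXXXXXXXXXXXX$)
  ε-move, top X: go to s5, push XX → (s5, 30001, XXXXXXXXXXXXXX$)
  read 3, top X: go to s3, push XX → (s3, 0001, XXXXXXXXXXXXXXX$)
  ε-move, top X: go to s5, push XX → (s5, 0001, XXXXXXXXXXXXXXXX$)
  read 0, top X: go to s1, push ε → (s1, 001, XXXXXXXXXXXXXXX$)
  read 0, top X: go to s1, push XX → (s1, 01, XXXXXXXXXXXXXXXX$)
  read 0, top X: go to s1, push XX → (s1, 1, XXXXXXXXXXXXXXXXX$)
  read 1, top X: go to s5, push XX → (s5, ε, XXXXXXXXXXXXXXXXXX$)
All input consumed in state s5 with stack XXXXXXXXXXXXXXXXXX$.

XXXXXXXXXXXXXXXXXX$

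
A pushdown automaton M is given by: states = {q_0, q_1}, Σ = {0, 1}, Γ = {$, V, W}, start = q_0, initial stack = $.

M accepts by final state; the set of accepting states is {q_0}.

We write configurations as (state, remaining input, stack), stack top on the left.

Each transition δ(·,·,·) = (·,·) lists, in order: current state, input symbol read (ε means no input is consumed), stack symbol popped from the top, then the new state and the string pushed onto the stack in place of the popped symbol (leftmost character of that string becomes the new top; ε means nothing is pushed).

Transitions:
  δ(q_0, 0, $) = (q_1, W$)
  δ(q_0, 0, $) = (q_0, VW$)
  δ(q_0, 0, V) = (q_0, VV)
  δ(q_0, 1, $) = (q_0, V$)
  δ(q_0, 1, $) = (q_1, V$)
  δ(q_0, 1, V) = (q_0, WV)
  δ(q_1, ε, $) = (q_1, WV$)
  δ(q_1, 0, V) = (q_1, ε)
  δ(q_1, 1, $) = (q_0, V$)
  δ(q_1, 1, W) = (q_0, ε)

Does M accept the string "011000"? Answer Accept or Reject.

Accept

One accepting computation: (q_0, 011000, $) ⊢ (q_1, 11000, W$) ⊢ (q_0, 1000, $) ⊢ (q_0, 000, V$) ⊢ (q_0, 00, VV$) ⊢ (q_0, 0, VVV$) ⊢ (q_0, ε, VVVV$)
All input consumed and state q_0 ∈ F.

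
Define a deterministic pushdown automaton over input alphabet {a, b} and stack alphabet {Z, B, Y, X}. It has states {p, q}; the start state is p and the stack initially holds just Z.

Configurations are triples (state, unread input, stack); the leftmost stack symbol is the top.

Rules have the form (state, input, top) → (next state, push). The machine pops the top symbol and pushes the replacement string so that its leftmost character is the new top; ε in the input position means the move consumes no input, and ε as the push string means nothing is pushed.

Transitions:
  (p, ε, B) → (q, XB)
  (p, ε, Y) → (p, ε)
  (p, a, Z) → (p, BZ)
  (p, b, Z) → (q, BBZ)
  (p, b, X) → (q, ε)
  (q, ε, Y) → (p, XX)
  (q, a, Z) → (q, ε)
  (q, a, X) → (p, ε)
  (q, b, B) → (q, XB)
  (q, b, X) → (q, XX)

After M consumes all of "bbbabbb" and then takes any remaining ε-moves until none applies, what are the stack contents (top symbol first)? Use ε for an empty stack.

XXBBZ

(p, bbbabbb, Z)
  read b, top Z: go to q, push BBZ → (q, bbabbb, BBZ)
  read b, top B: go to q, push XB → (q, babbb, XBBZ)
  read b, top X: go to q, push XX → (q, abbb, XXBBZ)
  read a, top X: go to p, push ε → (p, bbb, XBBZ)
  read b, top X: go to q, push ε → (q, bb, BBZ)
  read b, top B: go to q, push XB → (q, b, XBBZ)
  read b, top X: go to q, push XX → (q, ε, XXBBZ)
All input consumed in state q with stack XXBBZ.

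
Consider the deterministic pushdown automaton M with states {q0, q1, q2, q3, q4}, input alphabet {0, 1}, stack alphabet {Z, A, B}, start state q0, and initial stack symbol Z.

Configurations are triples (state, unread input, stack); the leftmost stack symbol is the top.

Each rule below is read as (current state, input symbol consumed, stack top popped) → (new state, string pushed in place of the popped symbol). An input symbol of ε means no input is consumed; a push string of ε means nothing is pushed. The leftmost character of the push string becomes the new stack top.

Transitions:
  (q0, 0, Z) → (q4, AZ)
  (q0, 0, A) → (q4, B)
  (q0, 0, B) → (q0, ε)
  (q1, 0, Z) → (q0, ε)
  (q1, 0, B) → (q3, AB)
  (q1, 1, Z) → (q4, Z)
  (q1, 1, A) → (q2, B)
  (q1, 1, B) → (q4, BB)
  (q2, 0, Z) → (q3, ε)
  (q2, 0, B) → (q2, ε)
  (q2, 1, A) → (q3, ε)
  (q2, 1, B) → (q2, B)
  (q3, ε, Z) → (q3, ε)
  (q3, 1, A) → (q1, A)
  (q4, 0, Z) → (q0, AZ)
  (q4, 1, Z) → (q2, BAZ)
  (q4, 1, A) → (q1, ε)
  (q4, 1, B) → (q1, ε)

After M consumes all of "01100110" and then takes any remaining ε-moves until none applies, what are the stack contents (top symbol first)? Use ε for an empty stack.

AZ

(q0, 01100110, Z)
  read 0, top Z: go to q4, push AZ → (q4, 1100110, AZ)
  read 1, top A: go to q1, push ε → (q1, 100110, Z)
  read 1, top Z: go to q4, push Z → (q4, 00110, Z)
  read 0, top Z: go to q0, push AZ → (q0, 0110, AZ)
  read 0, top A: go to q4, push B → (q4, 110, BZ)
  read 1, top B: go to q1, push ε → (q1, 10, Z)
  read 1, top Z: go to q4, push Z → (q4, 0, Z)
  read 0, top Z: go to q0, push AZ → (q0, ε, AZ)
All input consumed in state q0 with stack AZ.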